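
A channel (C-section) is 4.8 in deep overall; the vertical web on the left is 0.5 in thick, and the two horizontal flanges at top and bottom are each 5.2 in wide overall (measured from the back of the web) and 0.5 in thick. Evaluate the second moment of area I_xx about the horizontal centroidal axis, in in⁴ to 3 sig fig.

Break the section into simple shapes (no overlaps), measuring from the bottom-left corner of the bounding box.
Web: 0.5 × 4.8, A = 2.4 in², y = 2.4 in, Ī = 4.608 in⁴.
Top flange (beyond web): 4.7 × 0.5, A = 2.35 in², y = 4.55 in, Ī = 0.048958 in⁴.
Bottom flange (beyond web): 4.7 × 0.5, A = 2.35 in², y = 0.25 in, Ī = 0.048958 in⁴.
By symmetry the centroid is at mid-height, ȳ = 2.4 in.
Transfer each piece to the horizontal centroidal axis using Ī + A·d² with d = y − 2.4:
  web: d = 0 in → contributes +4.608 in⁴
  top flange (beyond web): d = 2.15 in → contributes +10.912 in⁴
  bottom flange (beyond web): d = -2.15 in → contributes +10.912 in⁴
Total I = 26.432 in⁴.

I_xx ≈ 26.4 in⁴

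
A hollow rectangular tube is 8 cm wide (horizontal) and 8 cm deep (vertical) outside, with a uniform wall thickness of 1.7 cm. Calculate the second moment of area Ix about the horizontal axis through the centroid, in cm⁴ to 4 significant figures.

Treat the section as a set of non-overlapping primitives; coordinates are from the bounding-box lower-left.
Outer rectangle: 8 × 8, A = 64 cm², y = 4 cm, Ī = 341.333 cm⁴.
Inner void (subtracted): 4.6 × 4.6, A = 21.16 cm², y = 4 cm, Ī = 37.3121 cm⁴.
By symmetry the centroid is at mid-height, ȳ = 4 cm.
All pieces are centred on the horizontal axis through the centroid, so I = ΣĪ (holes subtracted) = 304.021 cm⁴.

Ix ≈ 304.0 cm⁴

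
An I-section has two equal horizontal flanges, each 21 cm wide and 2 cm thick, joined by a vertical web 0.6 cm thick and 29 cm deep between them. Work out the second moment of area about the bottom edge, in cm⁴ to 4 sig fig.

I_base ≈ 4.903 × 10⁴ cm⁴

Break the section into simple shapes (no overlaps), measuring from the bottom-left corner of the bounding box.
Bottom flange: 21 × 2, A = 42 cm², y = 1 cm, Ī = 14 cm⁴.
Web: 0.6 × 29, A = 17.4 cm², y = 16.5 cm, Ī = 1219.45 cm⁴.
Top flange: 21 × 2, A = 42 cm², y = 32 cm, Ī = 14 cm⁴.
Transfer each piece to the base of the section using Ī + A·d² with d = y − 0:
  bottom flange: d = 1 cm → contributes +56 cm⁴
  web: d = 16.5 cm → contributes +5956.6 cm⁴
  top flange: d = 32 cm → contributes +43 022 cm⁴
Total I = 49034.6 cm⁴.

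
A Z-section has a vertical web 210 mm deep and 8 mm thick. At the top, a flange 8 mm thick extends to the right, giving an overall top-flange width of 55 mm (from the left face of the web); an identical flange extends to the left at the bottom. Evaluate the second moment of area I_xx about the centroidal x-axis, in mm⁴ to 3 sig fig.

I_xx ≈ 1.38 × 10⁷ mm⁴

Decompose the section into non-overlapping parts with the origin at the bottom-left of its bounding rectangle.
Web: 8 × 210, A = 1 680 mm², y = 105 mm, Ī = 6 174 000 mm⁴.
Top flange (beyond web): 47 × 8, A = 376 mm², y = 206 mm, Ī = 2005.3 mm⁴.
Bottom flange (beyond web): 47 × 8, A = 376 mm², y = 4 mm, Ī = 2005.3 mm⁴.
Centroid: ȳ = ΣA·y / ΣA = 105 mm.
Transfer each piece to the centroidal x-axis using Ī + A·d² with d = y − 105:
  web: d = 0 mm → contributes +6 174 000 mm⁴
  top flange (beyond web): d = 101 mm → contributes +3 837 581 mm⁴
  bottom flange (beyond web): d = -101 mm → contributes +3 837 581 mm⁴
Total I = 13 849 163 mm⁴.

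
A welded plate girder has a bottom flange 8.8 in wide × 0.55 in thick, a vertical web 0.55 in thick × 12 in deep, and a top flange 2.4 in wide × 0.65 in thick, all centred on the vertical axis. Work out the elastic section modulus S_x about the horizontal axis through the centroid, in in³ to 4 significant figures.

Treat the section as a set of non-overlapping primitives; coordinates are from the bounding-box lower-left.
Bottom plate: 8.8 × 0.55, A = 4.84 in², y = 0.275 in, Ī = 0.122008 in⁴.
Web plate: 0.55 × 12, A = 6.6 in², y = 6.55 in, Ī = 79.2 in⁴.
Top plate: 2.4 × 0.65, A = 1.56 in², y = 12.875 in, Ī = 0.054925 in⁴.
Centroid: ȳ = ΣA·y / ΣA = 4.97277 in.
Transfer each piece to the horizontal axis through the centroid using Ī + A·d² with d = y − 4.97277:
  bottom plate: d = -4.69777 in → contributes +106.936 in⁴
  web plate: d = 1.57723 in → contributes +95.6185 in⁴
  top plate: d = 7.90223 in → contributes +97.4695 in⁴
Total I = 300.024 in⁴.
Extreme fibre distance c = 8.22723 in; S = I/c = 36.4672 in³.

S_x ≈ 36.47 in³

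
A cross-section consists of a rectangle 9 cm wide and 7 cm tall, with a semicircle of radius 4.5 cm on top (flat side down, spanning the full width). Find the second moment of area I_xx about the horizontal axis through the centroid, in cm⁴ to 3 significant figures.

Decompose the section into non-overlapping parts with the origin at the bottom-left of its bounding rectangle.
Rectangular body: 9 × 7, A = 63 cm², y = 3.5 cm, Ī = 257.25 cm⁴.
Semicircular cap: semicircle r = 4.5, A = 31.809 cm², y = 8.9099 cm, Ī = 45.007 cm⁴.
Centroid: ȳ = ΣA·y / ΣA = 5.315 cm.
Transfer each piece to the horizontal axis through the centroid using Ī + A·d² with d = y − 5.315:
  rectangular body: d = -1.815 cm → contributes +464.79 cm⁴
  semicircular cap: d = 3.5948 cm → contributes +456.06 cm⁴
Total I = 920.86 cm⁴.

I_xx ≈ 921 cm⁴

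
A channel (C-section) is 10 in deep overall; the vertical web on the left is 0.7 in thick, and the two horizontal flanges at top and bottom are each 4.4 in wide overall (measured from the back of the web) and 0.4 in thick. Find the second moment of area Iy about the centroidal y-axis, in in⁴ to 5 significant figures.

Split into non-overlapping primitives; take the origin at the lower-left of the bounding box.
Web: 0.7 × 10, A = 7 in², x = 0.35 in, Ī = 0.2858333 in⁴.
Top flange (beyond web): 3.7 × 0.4, A = 1.48 in², x = 2.55 in, Ī = 1.688433 in⁴.
Bottom flange (beyond web): 3.7 × 0.4, A = 1.48 in², x = 2.55 in, Ī = 1.688433 in⁴.
Centroid: x̄ = ΣA·x / ΣA = 1.003815 in.
Transfer each piece to the centroidal y-axis using Ī + A·d² with d = x − 1.003815:
  web: d = -0.6538153 in → contributes +3.278154 in⁴
  top flange (beyond web): d = 1.546185 in → contributes +5.22665 in⁴
  bottom flange (beyond web): d = 1.546185 in → contributes +5.22665 in⁴
Total I = 13.73146 in⁴.

Iy ≈ 13.731 in⁴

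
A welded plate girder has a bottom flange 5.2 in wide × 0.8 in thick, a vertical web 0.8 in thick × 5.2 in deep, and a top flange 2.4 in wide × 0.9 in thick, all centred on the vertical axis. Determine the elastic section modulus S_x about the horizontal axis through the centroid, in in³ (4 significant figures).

S_x ≈ 15.75 in³

Split into non-overlapping primitives; take the origin at the lower-left of the bounding box.
Bottom plate: 5.2 × 0.8, A = 4.16 in², y = 0.4 in, Ī = 0.221867 in⁴.
Web plate: 0.8 × 5.2, A = 4.16 in², y = 3.4 in, Ī = 9.37387 in⁴.
Top plate: 2.4 × 0.9, A = 2.16 in², y = 6.45 in, Ī = 0.1458 in⁴.
Centroid: ȳ = ΣA·y / ΣA = 2.83779 in.
Transfer each piece to the horizontal axis through the centroid using Ī + A·d² with d = y − 2.83779:
  bottom plate: d = -2.43779 in → contributes +24.9439 in⁴
  web plate: d = 0.562214 in → contributes +10.6888 in⁴
  top plate: d = 3.61221 in → contributes +28.3297 in⁴
Total I = 63.9624 in⁴.
Extreme fibre distance c = 4.06221 in; S = I/c = 15.7457 in³.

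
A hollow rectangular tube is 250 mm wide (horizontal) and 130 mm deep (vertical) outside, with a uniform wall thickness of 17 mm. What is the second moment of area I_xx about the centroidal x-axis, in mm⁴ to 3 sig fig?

Treat the section as a set of non-overlapping primitives; coordinates are from the bounding-box lower-left.
Outer rectangle: 250 × 130, A = 32 500 mm², y = 65 mm, Ī = 45 770 833 mm⁴.
Inner void (subtracted): 216 × 96, A = 20 736 mm², y = 65 mm, Ī = 15 925 248 mm⁴.
By symmetry the centroid is at mid-height, ȳ = 65 mm.
All pieces are centred on the centroidal x-axis, so I = ΣĪ (holes subtracted) = 29 845 585 mm⁴.

I_xx ≈ 2.98 × 10⁷ mm⁴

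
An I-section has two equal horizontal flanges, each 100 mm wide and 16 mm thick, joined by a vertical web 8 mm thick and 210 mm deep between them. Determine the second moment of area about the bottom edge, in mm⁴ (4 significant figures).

Split into non-overlapping primitives; take the origin at the lower-left of the bounding box.
Bottom flange: 100 × 16, A = 1 600 mm², y = 8 mm, Ī = 34133.3 mm⁴.
Web: 8 × 210, A = 1 680 mm², y = 121 mm, Ī = 6 174 000 mm⁴.
Top flange: 100 × 16, A = 1 600 mm², y = 234 mm, Ī = 34133.3 mm⁴.
Transfer each piece to the bottom edge using Ī + A·d² with d = y − 0:
  bottom flange: d = 8 mm → contributes +136 533 mm⁴
  web: d = 121 mm → contributes +30 770 880 mm⁴
  top flange: d = 234 mm → contributes +87 643 733 mm⁴
Total I = 118 551 147 mm⁴.

I_base ≈ 1.186 × 10⁸ mm⁴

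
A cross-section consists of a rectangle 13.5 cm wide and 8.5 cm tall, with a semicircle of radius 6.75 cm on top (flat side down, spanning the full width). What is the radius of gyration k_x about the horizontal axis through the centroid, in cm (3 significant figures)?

k_x ≈ 4.11 cm

Break the section into simple shapes (no overlaps), measuring from the bottom-left corner of the bounding box.
Rectangular body: 13.5 × 8.5, A = 114.75 cm², y = 4.25 cm, Ī = 690.89 cm⁴.
Semicircular cap: semicircle r = 6.75, A = 71.569 cm², y = 11.365 cm, Ī = 227.85 cm⁴.
Centroid: ȳ = ΣA·y / ΣA = 6.9829 cm.
Transfer each piece to the horizontal axis through the centroid using Ī + A·d² with d = y − 6.9829:
  rectangular body: d = -2.7329 cm → contributes +1 548 cm⁴
  semicircular cap: d = 4.3818 cm → contributes +1 602 cm⁴
Total I = 3 150 cm⁴.
Radius of gyration: k = √(I/A) = √(3 150 / 186.32) = 4.1117 cm.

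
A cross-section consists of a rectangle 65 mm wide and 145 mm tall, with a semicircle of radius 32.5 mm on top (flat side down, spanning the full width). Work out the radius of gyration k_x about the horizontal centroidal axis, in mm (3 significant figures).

k_x ≈ 49.5 mm

Break the section into simple shapes (no overlaps), measuring from the bottom-left corner of the bounding box.
Rectangular body: 65 × 145, A = 9 425 mm², y = 72.5 mm, Ī = 16 513 385 mm⁴.
Semicircular cap: semicircle r = 32.5, A = 1659.2 mm², y = 158.79 mm, Ī = 122 452 mm⁴.
Centroid: ȳ = ΣA·y / ΣA = 85.417 mm.
Transfer each piece to the horizontal centroidal axis using Ī + A·d² with d = y − 85.417:
  rectangular body: d = -12.917 mm → contributes +18 085 937 mm⁴
  semicircular cap: d = 73.376 mm → contributes +9 055 500 mm⁴
Total I = 27 141 438 mm⁴.
Radius of gyration: k = √(I/A) = √(27 141 438 / 11 084) = 49.484 mm.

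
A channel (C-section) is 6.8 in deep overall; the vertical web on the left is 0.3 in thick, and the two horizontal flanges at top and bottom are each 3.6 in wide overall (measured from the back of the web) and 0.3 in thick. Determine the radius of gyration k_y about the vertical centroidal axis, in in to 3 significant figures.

Decompose the section into non-overlapping parts with the origin at the bottom-left of its bounding rectangle.
Web: 0.3 × 6.8, A = 2.04 in², x = 0.15 in, Ī = 0.0153 in⁴.
Top flange (beyond web): 3.3 × 0.3, A = 0.99 in², x = 1.95 in, Ī = 0.89843 in⁴.
Bottom flange (beyond web): 3.3 × 0.3, A = 0.99 in², x = 1.95 in, Ī = 0.89843 in⁴.
Centroid: x̄ = ΣA·x / ΣA = 1.0366 in.
Transfer each piece to the vertical centroidal axis using Ī + A·d² with d = x − 1.0366:
  web: d = -0.88657 in → contributes +1.6187 in⁴
  top flange (beyond web): d = 0.91343 in → contributes +1.7244 in⁴
  bottom flange (beyond web): d = 0.91343 in → contributes +1.7244 in⁴
Total I = 5.0676 in⁴.
Radius of gyration: k = √(I/A) = √(5.0676 / 4.02) = 1.1228 in.

k_y ≈ 1.12 in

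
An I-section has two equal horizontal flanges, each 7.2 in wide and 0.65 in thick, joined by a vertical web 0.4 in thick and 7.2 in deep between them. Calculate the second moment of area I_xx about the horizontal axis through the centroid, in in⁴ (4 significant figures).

I_xx ≈ 157.0 in⁴

Decompose the section into non-overlapping parts with the origin at the bottom-left of its bounding rectangle.
Bottom flange: 7.2 × 0.65, A = 4.68 in², y = 0.325 in, Ī = 0.164775 in⁴.
Web: 0.4 × 7.2, A = 2.88 in², y = 4.25 in, Ī = 12.4416 in⁴.
Top flange: 7.2 × 0.65, A = 4.68 in², y = 8.175 in, Ī = 0.164775 in⁴.
By symmetry the centroid is at mid-height, ȳ = 4.25 in.
Transfer each piece to the horizontal axis through the centroid using Ī + A·d² with d = y − 4.25:
  bottom flange: d = -3.925 in → contributes +72.2631 in⁴
  web: d = 0 in → contributes +12.4416 in⁴
  top flange: d = 3.925 in → contributes +72.2631 in⁴
Total I = 156.968 in⁴.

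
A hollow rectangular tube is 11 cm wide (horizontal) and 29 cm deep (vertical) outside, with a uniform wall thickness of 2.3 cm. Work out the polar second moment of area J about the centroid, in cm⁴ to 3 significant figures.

Treat the section as a set of non-overlapping primitives; coordinates are from the bounding-box lower-left.
Outer rectangle: 11 × 29, A = 319 cm², y = 14.5 cm, Ī = 22 357 cm⁴.
Inner void (subtracted): 6.4 × 24.4, A = 156.16 cm², y = 14.5 cm, Ī = 7747.6 cm⁴.
By symmetry the centroid is at mid-height, ȳ = 14.5 cm.
All pieces are centred on the centroidal x-axis, so I = ΣĪ (holes subtracted) = 14 609 cm⁴.
Repeating about the centroidal y-axis gives I_y = 2683.6 cm⁴.
Polar second moment: J = I_x + I_y = 17 293 cm⁴.

J ≈ 1.73 × 10⁴ cm⁴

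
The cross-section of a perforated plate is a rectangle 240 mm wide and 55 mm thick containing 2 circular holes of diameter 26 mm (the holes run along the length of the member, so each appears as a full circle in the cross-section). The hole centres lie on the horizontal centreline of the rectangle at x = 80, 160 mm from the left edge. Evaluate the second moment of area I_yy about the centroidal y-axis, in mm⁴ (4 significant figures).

Break the section into simple shapes (no overlaps), measuring from the bottom-left corner of the bounding box.
Plate: 240 × 55, A = 13 200 mm², x = 120 mm, Ī = 63 360 000 mm⁴.
Hole 1 (subtracted): ⌀26, A = 530.929 mm², x = 80 mm, Ī = 22431.8 mm⁴.
Hole 2 (subtracted): ⌀26, A = 530.929 mm², x = 160 mm, Ī = 22431.8 mm⁴.
By symmetry the centroid is at mid-width, x̄ = 120 mm.
Transfer each piece to the centroidal y-axis using Ī + A·d² with d = x − 120:
  plate: d = 0 mm → contributes +63 360 000 mm⁴
  hole 1: d = -40 mm → contributes −871 918 mm⁴
  hole 2: d = 40 mm → contributes −871 918 mm⁴
Total I = 61 616 163 mm⁴.

I_yy ≈ 6.162 × 10⁷ mm⁴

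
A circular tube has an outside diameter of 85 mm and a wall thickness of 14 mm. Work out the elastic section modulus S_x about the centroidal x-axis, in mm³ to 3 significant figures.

Break the section into simple shapes (no overlaps), measuring from the bottom-left corner of the bounding box.
Outer circle: ⌀85, A = 5674.5 mm², y = 42.5 mm, Ī = 2 562 392 mm⁴.
Bore (subtracted): ⌀57, A = 2551.8 mm², y = 42.5 mm, Ī = 518 166 mm⁴.
By symmetry the centroid is at mid-height, ȳ = 42.5 mm.
All pieces are centred on the centroidal x-axis, so I = ΣĪ (holes subtracted) = 2 044 226 mm⁴.
Extreme fibre distance c = 42.5 mm; S = I/c = 48 099 mm³.

S_x ≈ 4.81 × 10⁴ mm³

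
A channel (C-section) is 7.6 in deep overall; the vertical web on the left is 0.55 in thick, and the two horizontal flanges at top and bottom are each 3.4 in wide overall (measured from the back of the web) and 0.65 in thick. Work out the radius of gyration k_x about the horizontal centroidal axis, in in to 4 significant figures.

Treat the section as a set of non-overlapping primitives; coordinates are from the bounding-box lower-left.
Web: 0.55 × 7.6, A = 4.18 in², y = 3.8 in, Ī = 20.1197 in⁴.
Top flange (beyond web): 2.85 × 0.65, A = 1.8525 in², y = 7.275 in, Ī = 0.0652234 in⁴.
Bottom flange (beyond web): 2.85 × 0.65, A = 1.8525 in², y = 0.325 in, Ī = 0.0652234 in⁴.
By symmetry the centroid is at mid-height, ȳ = 3.8 in.
Transfer each piece to the horizontal centroidal axis using Ī + A·d² with d = y − 3.8:
  web: d = 0 in → contributes +20.1197 in⁴
  top flange (beyond web): d = 3.475 in → contributes +22.4353 in⁴
  bottom flange (beyond web): d = -3.475 in → contributes +22.4353 in⁴
Total I = 64.9904 in⁴.
Radius of gyration: k = √(I/A) = √(64.9904 / 7.885) = 2.87094 in.

k_x ≈ 2.871 in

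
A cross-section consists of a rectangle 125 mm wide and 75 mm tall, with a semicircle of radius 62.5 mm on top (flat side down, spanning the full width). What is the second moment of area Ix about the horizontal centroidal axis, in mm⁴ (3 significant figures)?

Ix ≈ 2.13 × 10⁷ mm⁴

Break the section into simple shapes (no overlaps), measuring from the bottom-left corner of the bounding box.
Rectangular body: 125 × 75, A = 9 375 mm², y = 37.5 mm, Ī = 4 394 531 mm⁴.
Semicircular cap: semicircle r = 62.5, A = 6135.9 mm², y = 101.53 mm, Ī = 1 674 758 mm⁴.
Centroid: ȳ = ΣA·y / ΣA = 62.828 mm.
Transfer each piece to the horizontal centroidal axis using Ī + A·d² with d = y − 62.828:
  rectangular body: d = -25.328 mm → contributes +10 408 569 mm⁴
  semicircular cap: d = 38.698 mm → contributes +10 863 531 mm⁴
Total I = 21 272 100 mm⁴.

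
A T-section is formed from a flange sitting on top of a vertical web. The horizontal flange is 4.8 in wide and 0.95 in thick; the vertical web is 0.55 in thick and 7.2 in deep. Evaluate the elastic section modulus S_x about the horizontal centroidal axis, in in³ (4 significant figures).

Treat the section as a set of non-overlapping primitives; coordinates are from the bounding-box lower-left.
Flange: 4.8 × 0.95, A = 4.56 in², y = 7.675 in, Ī = 0.34295 in⁴.
Web: 0.55 × 7.2, A = 3.96 in², y = 3.6 in, Ī = 17.1072 in⁴.
Centroid: ȳ = ΣA·y / ΣA = 5.78099 in.
Transfer each piece to the horizontal centroidal axis using Ī + A·d² with d = y − 5.78099:
  flange: d = 1.89401 in → contributes +16.701 in⁴
  web: d = -2.18099 in → contributes +35.9437 in⁴
Total I = 52.6447 in⁴.
Extreme fibre distance c = 5.78099 in; S = I/c = 9.10653 in³.

S_x ≈ 9.107 in³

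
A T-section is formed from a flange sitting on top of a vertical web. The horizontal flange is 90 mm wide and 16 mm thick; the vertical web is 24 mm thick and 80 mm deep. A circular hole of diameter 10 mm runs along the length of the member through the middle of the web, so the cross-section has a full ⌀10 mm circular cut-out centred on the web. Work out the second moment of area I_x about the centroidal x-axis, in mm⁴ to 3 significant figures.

I_x ≈ 2.92 × 10⁶ mm⁴

Split into non-overlapping primitives; take the origin at the lower-left of the bounding box.
Flange: 90 × 16, A = 1 440 mm², y = 88 mm, Ī = 30 720 mm⁴.
Web: 24 × 80, A = 1 920 mm², y = 40 mm, Ī = 1 024 000 mm⁴.
Hole (subtracted): ⌀10, A = 78.54 mm², y = 40 mm, Ī = 490.87 mm⁴.
Centroid: ȳ = ΣA·y / ΣA = 61.064 mm.
Transfer each piece to the centroidal x-axis using Ī + A·d² with d = y − 61.064:
  flange: d = 26.936 mm → contributes +1 075 525 mm⁴
  web: d = -21.064 mm → contributes +1 875 872 mm⁴
  hole: d = -21.064 mm → contributes −35 338 mm⁴
Total I = 2 916 060 mm⁴.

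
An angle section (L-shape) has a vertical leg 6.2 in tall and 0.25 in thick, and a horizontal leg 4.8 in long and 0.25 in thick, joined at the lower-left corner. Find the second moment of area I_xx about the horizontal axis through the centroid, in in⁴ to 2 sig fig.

Treat the section as a set of non-overlapping primitives; coordinates are from the bounding-box lower-left.
Vertical leg: 0.25 × 6.2, A = 1.55 in², y = 3.1 in, Ī = 4.965 in⁴.
Horizontal leg (remainder): 4.55 × 0.25, A = 1.138 in², y = 0.125 in, Ī = 0.005924 in⁴.
Centroid: ȳ = ΣA·y / ΣA = 1.841 in.
Transfer each piece to the horizontal axis through the centroid using Ī + A·d² with d = y − 1.841:
  vertical leg: d = 1.259 in → contributes +7.423 in⁴
  horizontal leg (remainder): d = -1.716 in → contributes +3.355 in⁴
Total I = 10.78 in⁴.

I_xx ≈ 11 in⁴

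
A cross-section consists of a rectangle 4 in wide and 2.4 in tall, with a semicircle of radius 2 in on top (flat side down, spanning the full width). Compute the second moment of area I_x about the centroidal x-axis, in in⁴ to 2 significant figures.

I_x ≈ 22 in⁴

Decompose the section into non-overlapping parts with the origin at the bottom-left of its bounding rectangle.
Rectangular body: 4 × 2.4, A = 9.6 in², y = 1.2 in, Ī = 4.608 in⁴.
Semicircular cap: semicircle r = 2, A = 6.283 in², y = 3.249 in, Ī = 1.756 in⁴.
Centroid: ȳ = ΣA·y / ΣA = 2.01 in.
Transfer each piece to the centroidal x-axis using Ī + A·d² with d = y − 2.01:
  rectangular body: d = -0.8105 in → contributes +10.91 in⁴
  semicircular cap: d = 1.238 in → contributes +11.39 in⁴
Total I = 22.31 in⁴.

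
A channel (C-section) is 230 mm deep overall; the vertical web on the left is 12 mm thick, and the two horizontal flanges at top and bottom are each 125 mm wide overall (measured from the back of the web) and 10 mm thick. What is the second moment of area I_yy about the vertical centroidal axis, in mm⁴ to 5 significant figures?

I_yy ≈ 7.2917 × 10⁶ mm⁴

Treat the section as a set of non-overlapping primitives; coordinates are from the bounding-box lower-left.
Web: 12 × 230, A = 2 760 mm², x = 6 mm, Ī = 33 120 mm⁴.
Top flange (beyond web): 113 × 10, A = 1 130 mm², x = 68.5 mm, Ī = 1 202 414 mm⁴.
Bottom flange (beyond web): 113 × 10, A = 1 130 mm², x = 68.5 mm, Ī = 1 202 414 mm⁴.
Centroid: x̄ = ΣA·x / ΣA = 34.13745 mm.
Transfer each piece to the vertical centroidal axis using Ī + A·d² with d = x − 34.13745:
  web: d = -28.13745 mm → contributes +2 218 256 mm⁴
  top flange (beyond web): d = 34.36255 mm → contributes +2 536 701 mm⁴
  bottom flange (beyond web): d = 34.36255 mm → contributes +2 536 701 mm⁴
Total I = 7 291 658 mm⁴.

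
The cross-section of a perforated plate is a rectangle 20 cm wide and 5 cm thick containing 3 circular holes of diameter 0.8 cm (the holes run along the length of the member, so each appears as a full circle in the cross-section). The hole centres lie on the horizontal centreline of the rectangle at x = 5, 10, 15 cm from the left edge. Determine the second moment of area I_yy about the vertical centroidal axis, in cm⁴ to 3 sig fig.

Break the section into simple shapes (no overlaps), measuring from the bottom-left corner of the bounding box.
Plate: 20 × 5, A = 100 cm², x = 10 cm, Ī = 3333.3 cm⁴.
Hole 1 (subtracted): ⌀0.8, A = 0.50265 cm², x = 5 cm, Ī = 0.020106 cm⁴.
Hole 2 (subtracted): ⌀0.8, A = 0.50265 cm², x = 10 cm, Ī = 0.020106 cm⁴.
Hole 3 (subtracted): ⌀0.8, A = 0.50265 cm², x = 15 cm, Ī = 0.020106 cm⁴.
By symmetry the centroid is at mid-width, x̄ = 10 cm.
Transfer each piece to the vertical centroidal axis using Ī + A·d² with d = x − 10:
  plate: d = 0 cm → contributes +3333.3 cm⁴
  hole 1: d = -5 cm → contributes −12.586 cm⁴
  hole 2: d = 0 cm → contributes −0.020106 cm⁴
  hole 3: d = 5 cm → contributes −12.586 cm⁴
Total I = 3308.1 cm⁴.

I_yy ≈ 3310 cm⁴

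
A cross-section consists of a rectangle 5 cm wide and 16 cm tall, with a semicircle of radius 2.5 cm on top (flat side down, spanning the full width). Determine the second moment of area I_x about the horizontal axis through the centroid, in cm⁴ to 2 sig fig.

Break the section into simple shapes (no overlaps), measuring from the bottom-left corner of the bounding box.
Rectangular body: 5 × 16, A = 80 cm², y = 8 cm, Ī = 1 707 cm⁴.
Semicircular cap: semicircle r = 2.5, A = 9.817 cm², y = 17.06 cm, Ī = 4.287 cm⁴.
Centroid: ȳ = ΣA·y / ΣA = 8.99 cm.
Transfer each piece to the horizontal axis through the centroid using Ī + A·d² with d = y − 8.99:
  rectangular body: d = -0.9904 cm → contributes +1 785 cm⁴
  semicircular cap: d = 8.071 cm → contributes +643.7 cm⁴
Total I = 2 429 cm⁴.

I_x ≈ 2400 cm⁴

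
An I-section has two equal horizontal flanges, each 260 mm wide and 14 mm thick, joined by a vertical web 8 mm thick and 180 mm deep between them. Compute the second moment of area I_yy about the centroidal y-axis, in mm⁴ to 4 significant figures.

Treat the section as a set of non-overlapping primitives; coordinates are from the bounding-box lower-left.
Bottom flange: 260 × 14, A = 3 640 mm², x = 130 mm, Ī = 20 505 333 mm⁴.
Web: 8 × 180, A = 1 440 mm², x = 130 mm, Ī = 7 680 mm⁴.
Top flange: 260 × 14, A = 3 640 mm², x = 130 mm, Ī = 20 505 333 mm⁴.
By symmetry the centroid is at mid-width, x̄ = 130 mm.
All pieces are centred on the centroidal y-axis, so I = ΣĪ = 41 018 347 mm⁴.

I_yy ≈ 4.102 × 10⁷ mm⁴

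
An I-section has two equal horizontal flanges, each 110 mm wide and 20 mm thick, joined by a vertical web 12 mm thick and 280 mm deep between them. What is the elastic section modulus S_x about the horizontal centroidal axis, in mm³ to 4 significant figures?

Split into non-overlapping primitives; take the origin at the lower-left of the bounding box.
Bottom flange: 110 × 20, A = 2 200 mm², y = 10 mm, Ī = 73333.3 mm⁴.
Web: 12 × 280, A = 3 360 mm², y = 160 mm, Ī = 21 952 000 mm⁴.
Top flange: 110 × 20, A = 2 200 mm², y = 310 mm, Ī = 73333.3 mm⁴.
By symmetry the centroid is at mid-height, ȳ = 160 mm.
Transfer each piece to the horizontal centroidal axis using Ī + A·d² with d = y − 160:
  bottom flange: d = -150 mm → contributes +49 573 333 mm⁴
  web: d = 0 mm → contributes +21 952 000 mm⁴
  top flange: d = 150 mm → contributes +49 573 333 mm⁴
Total I = 121 098 667 mm⁴.
Extreme fibre distance c = 160 mm; S = I/c = 756 867 mm³.

S_x ≈ 7.569 × 10⁵ mm³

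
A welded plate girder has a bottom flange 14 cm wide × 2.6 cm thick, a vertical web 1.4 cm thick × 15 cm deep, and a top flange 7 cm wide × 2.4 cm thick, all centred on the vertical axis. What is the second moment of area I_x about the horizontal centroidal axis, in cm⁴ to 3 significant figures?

I_x ≈ 4100 cm⁴

Break the section into simple shapes (no overlaps), measuring from the bottom-left corner of the bounding box.
Bottom plate: 14 × 2.6, A = 36.4 cm², y = 1.3 cm, Ī = 20.505 cm⁴.
Web plate: 1.4 × 15, A = 21 cm², y = 10.1 cm, Ī = 393.75 cm⁴.
Top plate: 7 × 2.4, A = 16.8 cm², y = 18.8 cm, Ī = 8.064 cm⁴.
Centroid: ȳ = ΣA·y / ΣA = 7.7528 cm.
Transfer each piece to the horizontal centroidal axis using Ī + A·d² with d = y − 7.7528:
  bottom plate: d = -6.4528 cm → contributes +1536.2 cm⁴
  web plate: d = 2.3472 cm → contributes +509.44 cm⁴
  top plate: d = 11.047 cm → contributes +2058.3 cm⁴
Total I = 4103.9 cm⁴.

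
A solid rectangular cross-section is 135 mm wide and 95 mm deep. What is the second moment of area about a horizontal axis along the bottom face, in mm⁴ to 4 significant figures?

I_base ≈ 3.858 × 10⁷ mm⁴

The section: 135 × 95, A = 12 825 mm², y = 47.5 mm, Ī = 9 645 469 mm⁴.
Transfer it to a horizontal axis along the bottom face using Ī + A·d² with d = y − 0:
  the section: d = 47.5 mm → contributes +38 581 875 mm⁴
Total I = 38 581 875 mm⁴.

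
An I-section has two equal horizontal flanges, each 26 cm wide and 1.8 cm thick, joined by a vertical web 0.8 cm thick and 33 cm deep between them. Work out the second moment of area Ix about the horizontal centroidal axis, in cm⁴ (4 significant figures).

Decompose the section into non-overlapping parts with the origin at the bottom-left of its bounding rectangle.
Bottom flange: 26 × 1.8, A = 46.8 cm², y = 0.9 cm, Ī = 12.636 cm⁴.
Web: 0.8 × 33, A = 26.4 cm², y = 18.3 cm, Ī = 2395.8 cm⁴.
Top flange: 26 × 1.8, A = 46.8 cm², y = 35.7 cm, Ī = 12.636 cm⁴.
By symmetry the centroid is at mid-height, ȳ = 18.3 cm.
Transfer each piece to the horizontal centroidal axis using Ī + A·d² with d = y − 18.3:
  bottom flange: d = -17.4 cm → contributes +14181.8 cm⁴
  web: d = 0 cm → contributes +2395.8 cm⁴
  top flange: d = 17.4 cm → contributes +14181.8 cm⁴
Total I = 30759.4 cm⁴.

Ix ≈ 3.076 × 10⁴ cm⁴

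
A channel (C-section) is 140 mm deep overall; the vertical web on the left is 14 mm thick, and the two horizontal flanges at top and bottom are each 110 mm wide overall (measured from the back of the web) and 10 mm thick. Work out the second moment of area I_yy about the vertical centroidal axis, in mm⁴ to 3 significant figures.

Treat the section as a set of non-overlapping primitives; coordinates are from the bounding-box lower-left.
Web: 14 × 140, A = 1 960 mm², x = 7 mm, Ī = 32 013 mm⁴.
Top flange (beyond web): 96 × 10, A = 960 mm², x = 62 mm, Ī = 737 280 mm⁴.
Bottom flange (beyond web): 96 × 10, A = 960 mm², x = 62 mm, Ī = 737 280 mm⁴.
Centroid: x̄ = ΣA·x / ΣA = 34.216 mm.
Transfer each piece to the vertical centroidal axis using Ī + A·d² with d = x − 34.216:
  web: d = -27.216 mm → contributes +1 483 859 mm⁴
  top flange (beyond web): d = 27.784 mm → contributes +1 478 326 mm⁴
  bottom flange (beyond web): d = 27.784 mm → contributes +1 478 326 mm⁴
Total I = 4 440 511 mm⁴.

I_yy ≈ 4.44 × 10⁶ mm⁴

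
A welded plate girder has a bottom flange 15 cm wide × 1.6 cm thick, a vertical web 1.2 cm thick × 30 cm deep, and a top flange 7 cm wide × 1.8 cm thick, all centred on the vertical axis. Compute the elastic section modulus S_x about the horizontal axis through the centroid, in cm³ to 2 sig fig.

S_x ≈ 590 cm³

Decompose the section into non-overlapping parts with the origin at the bottom-left of its bounding rectangle.
Bottom plate: 15 × 1.6, A = 24 cm², y = 0.8 cm, Ī = 5.12 cm⁴.
Web plate: 1.2 × 30, A = 36 cm², y = 16.6 cm, Ī = 2 700 cm⁴.
Top plate: 7 × 1.8, A = 12.6 cm², y = 32.5 cm, Ī = 3.402 cm⁴.
Centroid: ȳ = ΣA·y / ΣA = 14.14 cm.
Transfer each piece to the horizontal axis through the centroid using Ī + A·d² with d = y − 14.14:
  bottom plate: d = -13.34 cm → contributes +4 274 cm⁴
  web plate: d = 2.464 cm → contributes +2 919 cm⁴
  top plate: d = 18.36 cm → contributes +4 252 cm⁴
Total I = 11 445 cm⁴.
Extreme fibre distance c = 19.26 cm; S = I/c = 594.1 cm³.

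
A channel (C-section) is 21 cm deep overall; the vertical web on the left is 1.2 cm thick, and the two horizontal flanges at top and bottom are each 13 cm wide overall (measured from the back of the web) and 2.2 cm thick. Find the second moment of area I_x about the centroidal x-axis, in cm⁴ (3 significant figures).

Split into non-overlapping primitives; take the origin at the lower-left of the bounding box.
Web: 1.2 × 21, A = 25.2 cm², y = 10.5 cm, Ī = 926.1 cm⁴.
Top flange (beyond web): 11.8 × 2.2, A = 25.96 cm², y = 19.9 cm, Ī = 10.471 cm⁴.
Bottom flange (beyond web): 11.8 × 2.2, A = 25.96 cm², y = 1.1 cm, Ī = 10.471 cm⁴.
By symmetry the centroid is at mid-height, ȳ = 10.5 cm.
Transfer each piece to the centroidal x-axis using Ī + A·d² with d = y − 10.5:
  web: d = 0 cm → contributes +926.1 cm⁴
  top flange (beyond web): d = 9.4 cm → contributes +2304.3 cm⁴
  bottom flange (beyond web): d = -9.4 cm → contributes +2304.3 cm⁴
Total I = 5534.7 cm⁴.

I_x ≈ 5530 cm⁴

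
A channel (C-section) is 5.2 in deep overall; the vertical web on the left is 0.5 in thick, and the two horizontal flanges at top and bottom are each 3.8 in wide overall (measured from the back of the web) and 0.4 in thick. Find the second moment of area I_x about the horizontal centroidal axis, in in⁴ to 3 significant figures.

I_x ≈ 21.1 in⁴

Decompose the section into non-overlapping parts with the origin at the bottom-left of its bounding rectangle.
Web: 0.5 × 5.2, A = 2.6 in², y = 2.6 in, Ī = 5.8587 in⁴.
Top flange (beyond web): 3.3 × 0.4, A = 1.32 in², y = 5 in, Ī = 0.0176 in⁴.
Bottom flange (beyond web): 3.3 × 0.4, A = 1.32 in², y = 0.2 in, Ī = 0.0176 in⁴.
By symmetry the centroid is at mid-height, ȳ = 2.6 in.
Transfer each piece to the horizontal centroidal axis using Ī + A·d² with d = y − 2.6:
  web: d = 0 in → contributes +5.8587 in⁴
  top flange (beyond web): d = 2.4 in → contributes +7.6208 in⁴
  bottom flange (beyond web): d = -2.4 in → contributes +7.6208 in⁴
Total I = 21.1 in⁴.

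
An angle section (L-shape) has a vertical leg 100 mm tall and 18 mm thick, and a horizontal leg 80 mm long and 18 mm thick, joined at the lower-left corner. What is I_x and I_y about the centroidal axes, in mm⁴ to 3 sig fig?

Treat the section as a set of non-overlapping primitives; coordinates are from the bounding-box lower-left.
Vertical leg: 18 × 100, A = 1 800 mm², y = 50 mm, Ī = 1 500 000 mm⁴.
Horizontal leg (remainder): 62 × 18, A = 1 116 mm², y = 9 mm, Ī = 30 132 mm⁴.
Centroid: ȳ = ΣA·y / ΣA = 34.309 mm.
Transfer each piece to the centroidal x-axis using Ī + A·d² with d = y − 34.309:
  vertical leg: d = 15.691 mm → contributes +1 943 194 mm⁴
  horizontal leg (remainder): d = -25.309 mm → contributes +744 961 mm⁴
Total I = 2 688 154 mm⁴.
For the y-axis: x̄ = 24.309 mm.
Repeating about the centroidal y-axis gives I_y = 1 508 314 mm⁴.

I_x ≈ 2.69 × 10⁶ mm⁴, I_y ≈ 1.51 × 10⁶ mm⁴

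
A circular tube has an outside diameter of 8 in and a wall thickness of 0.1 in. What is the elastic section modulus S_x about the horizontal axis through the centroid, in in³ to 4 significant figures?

Split into non-overlapping primitives; take the origin at the lower-left of the bounding box.
Outer circle: ⌀8, A = 50.2655 in², y = 4 in, Ī = 201.062 in⁴.
Bore (subtracted): ⌀7.8, A = 47.7836 in², y = 4 in, Ī = 181.697 in⁴.
By symmetry the centroid is at mid-height, ȳ = 4 in.
All pieces are centred on the horizontal axis through the centroid, so I = ΣĪ (holes subtracted) = 19.3647 in⁴.
Extreme fibre distance c = 4 in; S = I/c = 4.84117 in³.

S_x ≈ 4.841 in³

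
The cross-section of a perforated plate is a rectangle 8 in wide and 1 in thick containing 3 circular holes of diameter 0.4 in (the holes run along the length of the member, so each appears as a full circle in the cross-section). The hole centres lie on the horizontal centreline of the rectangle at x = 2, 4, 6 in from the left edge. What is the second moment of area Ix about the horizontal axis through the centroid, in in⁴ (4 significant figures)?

Treat the section as a set of non-overlapping primitives; coordinates are from the bounding-box lower-left.
Plate: 8 × 1, A = 8 in², y = 0.5 in, Ī = 0.666667 in⁴.
Hole 1 (subtracted): ⌀0.4, A = 0.125664 in², y = 0.5 in, Ī = 0.00125664 in⁴.
Hole 2 (subtracted): ⌀0.4, A = 0.125664 in², y = 0.5 in, Ī = 0.00125664 in⁴.
Hole 3 (subtracted): ⌀0.4, A = 0.125664 in², y = 0.5 in, Ī = 0.00125664 in⁴.
By symmetry the centroid is at mid-height, ȳ = 0.5 in.
All pieces are centred on the horizontal axis through the centroid, so I = ΣĪ (holes subtracted) = 0.662897 in⁴.

Ix ≈ 0.6629 in⁴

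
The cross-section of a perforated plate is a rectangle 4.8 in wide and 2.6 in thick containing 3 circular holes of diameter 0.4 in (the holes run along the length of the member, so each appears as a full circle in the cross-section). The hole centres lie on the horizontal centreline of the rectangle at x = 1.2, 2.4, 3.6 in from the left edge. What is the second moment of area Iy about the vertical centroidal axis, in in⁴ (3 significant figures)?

Decompose the section into non-overlapping parts with the origin at the bottom-left of its bounding rectangle.
Plate: 4.8 × 2.6, A = 12.48 in², x = 2.4 in, Ī = 23.962 in⁴.
Hole 1 (subtracted): ⌀0.4, A = 0.12566 in², x = 1.2 in, Ī = 0.0012566 in⁴.
Hole 2 (subtracted): ⌀0.4, A = 0.12566 in², x = 2.4 in, Ī = 0.0012566 in⁴.
Hole 3 (subtracted): ⌀0.4, A = 0.12566 in², x = 3.6 in, Ī = 0.0012566 in⁴.
By symmetry the centroid is at mid-width, x̄ = 2.4 in.
Transfer each piece to the vertical centroidal axis using Ī + A·d² with d = x − 2.4:
  plate: d = 0 in → contributes +23.962 in⁴
  hole 1: d = -1.2 in → contributes −0.18221 in⁴
  hole 2: d = 0 in → contributes −0.0012566 in⁴
  hole 3: d = 1.2 in → contributes −0.18221 in⁴
Total I = 23.596 in⁴.

Iy ≈ 23.6 in⁴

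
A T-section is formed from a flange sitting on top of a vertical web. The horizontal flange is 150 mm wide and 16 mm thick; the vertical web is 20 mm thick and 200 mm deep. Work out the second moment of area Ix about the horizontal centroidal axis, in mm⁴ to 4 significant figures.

Split into non-overlapping primitives; take the origin at the lower-left of the bounding box.
Flange: 150 × 16, A = 2 400 mm², y = 208 mm, Ī = 51 200 mm⁴.
Web: 20 × 200, A = 4 000 mm², y = 100 mm, Ī = 13 333 333 mm⁴.
Centroid: ȳ = ΣA·y / ΣA = 140.5 mm.
Transfer each piece to the horizontal centroidal axis using Ī + A·d² with d = y − 140.5:
  flange: d = 67.5 mm → contributes +10 986 200 mm⁴
  web: d = -40.5 mm → contributes +19 894 333 mm⁴
Total I = 30 880 533 mm⁴.

Ix ≈ 3.088 × 10⁷ mm⁴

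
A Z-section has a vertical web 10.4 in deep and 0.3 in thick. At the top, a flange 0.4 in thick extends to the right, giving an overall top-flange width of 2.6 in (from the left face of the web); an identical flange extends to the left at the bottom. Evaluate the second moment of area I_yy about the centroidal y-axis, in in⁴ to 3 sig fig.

I_yy ≈ 3.94 in⁴

Split into non-overlapping primitives; take the origin at the lower-left of the bounding box.
Web: 0.3 × 10.4, A = 3.12 in², x = 2.45 in, Ī = 0.0234 in⁴.
Top flange (beyond web): 2.3 × 0.4, A = 0.92 in², x = 3.75 in, Ī = 0.40557 in⁴.
Bottom flange (beyond web): 2.3 × 0.4, A = 0.92 in², x = 1.15 in, Ī = 0.40557 in⁴.
Centroid: x̄ = ΣA·x / ΣA = 2.45 in.
Transfer each piece to the centroidal y-axis using Ī + A·d² with d = x − 2.45:
  web: d = 0 in → contributes +0.0234 in⁴
  top flange (beyond web): d = 1.3 in → contributes +1.9604 in⁴
  bottom flange (beyond web): d = -1.3 in → contributes +1.9604 in⁴
Total I = 3.9441 in⁴.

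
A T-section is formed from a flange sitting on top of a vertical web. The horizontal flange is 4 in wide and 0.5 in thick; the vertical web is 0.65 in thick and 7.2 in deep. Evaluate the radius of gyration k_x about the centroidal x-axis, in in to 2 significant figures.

k_x ≈ 2.5 in

Treat the section as a set of non-overlapping primitives; coordinates are from the bounding-box lower-left.
Flange: 4 × 0.5, A = 2 in², y = 7.45 in, Ī = 0.04167 in⁴.
Web: 0.65 × 7.2, A = 4.68 in², y = 3.6 in, Ī = 20.22 in⁴.
Centroid: ȳ = ΣA·y / ΣA = 4.753 in.
Transfer each piece to the centroidal x-axis using Ī + A·d² with d = y − 4.753:
  flange: d = 2.697 in → contributes +14.59 in⁴
  web: d = -1.153 in → contributes +26.44 in⁴
Total I = 41.03 in⁴.
Radius of gyration: k = √(I/A) = √(41.03 / 6.68) = 2.478 in.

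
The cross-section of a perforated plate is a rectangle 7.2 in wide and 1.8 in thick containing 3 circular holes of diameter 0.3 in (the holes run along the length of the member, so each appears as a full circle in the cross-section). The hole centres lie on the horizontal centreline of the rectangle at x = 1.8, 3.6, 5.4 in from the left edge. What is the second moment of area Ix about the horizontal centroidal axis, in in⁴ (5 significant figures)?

Ix ≈ 3.4980 in⁴

Break the section into simple shapes (no overlaps), measuring from the bottom-left corner of the bounding box.
Plate: 7.2 × 1.8, A = 12.96 in², y = 0.9 in, Ī = 3.4992 in⁴.
Hole 1 (subtracted): ⌀0.3, A = 0.07068583 in², y = 0.9 in, Ī = 0.0003976078 in⁴.
Hole 2 (subtracted): ⌀0.3, A = 0.07068583 in², y = 0.9 in, Ī = 0.0003976078 in⁴.
Hole 3 (subtracted): ⌀0.3, A = 0.07068583 in², y = 0.9 in, Ī = 0.0003976078 in⁴.
By symmetry the centroid is at mid-height, ȳ = 0.9 in.
All pieces are centred on the horizontal centroidal axis, so I = ΣĪ (holes subtracted) = 3.498007 in⁴.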